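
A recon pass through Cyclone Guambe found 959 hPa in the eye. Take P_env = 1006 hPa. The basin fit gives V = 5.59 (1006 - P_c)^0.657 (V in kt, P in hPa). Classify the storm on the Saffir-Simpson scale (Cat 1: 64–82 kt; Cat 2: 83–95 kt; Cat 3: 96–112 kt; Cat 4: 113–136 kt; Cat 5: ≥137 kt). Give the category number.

ΔP = 1006 − 959 = 47 hPa.
V ≈ 5.59 × 47^0.657 = 5.59 × 12.55 ≈ 70 kt.
70 kt falls in the Category 1 band.

1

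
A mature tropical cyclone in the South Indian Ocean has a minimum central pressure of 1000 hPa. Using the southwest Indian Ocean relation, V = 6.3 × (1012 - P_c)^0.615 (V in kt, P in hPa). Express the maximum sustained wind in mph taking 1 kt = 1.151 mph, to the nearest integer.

ΔP = 1012 − 1000 = 12 hPa.
V ≈ 6.3 × 12^0.615 = 6.3 × 4.610 ≈ 29.043 kt.
29.043 × 1.151 ≈ 33.43 mph → 33 mph.

33 mph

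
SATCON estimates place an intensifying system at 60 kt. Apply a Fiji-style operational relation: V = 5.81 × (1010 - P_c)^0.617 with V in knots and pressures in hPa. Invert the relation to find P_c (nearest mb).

966 mb

ΔP = (V / 5.81)^(1/0.617) = (60/5.81)^1.621.
60/5.81 = 10.327; 10.327^1.621 ≈ 43.99 mb.
P_c = 1010 − 43.99 = 966.01 ≈ 966 mb.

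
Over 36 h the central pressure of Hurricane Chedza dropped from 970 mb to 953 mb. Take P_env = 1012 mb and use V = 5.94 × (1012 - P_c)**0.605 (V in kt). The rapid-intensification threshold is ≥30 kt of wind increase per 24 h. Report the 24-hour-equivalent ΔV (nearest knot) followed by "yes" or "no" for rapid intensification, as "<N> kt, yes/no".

V₁: ΔP = 42, V ≈ 5.94 × 42^0.605 ≈ 57.00 kt.
V₂: ΔP = 59, V ≈ 5.94 × 59^0.605 ≈ 70.01 kt.
ΔV over 36 h = 13.01 kt → 24 h equivalent = 13.01 × 24/36 ≈ 8.67 kt.
9 kt < 30 kt ⇒ not rapid intensification.

9 kt, no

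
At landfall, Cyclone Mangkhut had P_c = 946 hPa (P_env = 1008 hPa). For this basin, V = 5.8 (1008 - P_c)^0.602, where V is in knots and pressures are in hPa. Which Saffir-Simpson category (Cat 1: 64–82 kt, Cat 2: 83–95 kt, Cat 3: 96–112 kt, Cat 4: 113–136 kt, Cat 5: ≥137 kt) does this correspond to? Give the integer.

1

ΔP = 1008 − 946 = 62 hPa.
V ≈ 5.8 × 62^0.602 = 5.8 × 12.00 ≈ 70 kt.
70 kt falls in the Category 1 band.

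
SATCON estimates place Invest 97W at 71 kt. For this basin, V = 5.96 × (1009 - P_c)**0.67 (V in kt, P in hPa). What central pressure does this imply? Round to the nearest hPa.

ΔP = (V / 5.96)^(1/0.67) = (71/5.96)^1.493.
71/5.96 = 11.913; 11.913^1.493 ≈ 40.36 hPa.
P_c = 1009 − 40.36 = 968.64 ≈ 969 hPa.

969 hPa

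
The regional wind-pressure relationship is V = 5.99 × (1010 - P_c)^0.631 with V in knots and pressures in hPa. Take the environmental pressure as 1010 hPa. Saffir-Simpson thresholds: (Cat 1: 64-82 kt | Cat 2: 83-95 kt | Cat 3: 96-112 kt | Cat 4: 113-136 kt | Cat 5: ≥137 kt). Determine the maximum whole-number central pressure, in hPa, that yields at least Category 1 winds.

967 hPa

Category 1 begins at V = 64 kt.
Required ΔP = (64/5.99)^(1/0.631) = 10.684^1.585 ≈ 42.69 hPa.
P_c ≤ 1010 − 42.69 = 967.31, so the highest integer P_c is 967 hPa.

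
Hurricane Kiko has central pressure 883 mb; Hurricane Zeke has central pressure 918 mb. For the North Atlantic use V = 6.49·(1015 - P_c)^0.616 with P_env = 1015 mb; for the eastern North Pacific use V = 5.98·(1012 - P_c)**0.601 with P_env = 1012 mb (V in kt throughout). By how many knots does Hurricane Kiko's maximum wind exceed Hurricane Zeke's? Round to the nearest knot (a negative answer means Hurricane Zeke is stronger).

40 kt

Hurricane Kiko: ΔP = 132; V ≈ 6.49 × 132^0.616 ≈ 131.38 kt.
Hurricane Zeke: ΔP = 94; V ≈ 5.98 × 94^0.601 ≈ 91.74 kt.
Difference ≈ 131.38 − 91.74 = 39.64 → 40 kt.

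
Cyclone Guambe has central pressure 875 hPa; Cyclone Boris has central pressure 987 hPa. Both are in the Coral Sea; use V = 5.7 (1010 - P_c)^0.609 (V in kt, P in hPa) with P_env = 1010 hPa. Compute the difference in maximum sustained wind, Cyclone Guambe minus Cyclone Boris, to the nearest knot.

75 kt

Cyclone Guambe: ΔP = 135; V ≈ 5.7 × 135^0.609 ≈ 113.04 kt.
Cyclone Boris: ΔP = 23; V ≈ 5.7 × 23^0.609 ≈ 38.47 kt.
Difference ≈ 113.04 − 38.47 = 74.57 → 75 kt.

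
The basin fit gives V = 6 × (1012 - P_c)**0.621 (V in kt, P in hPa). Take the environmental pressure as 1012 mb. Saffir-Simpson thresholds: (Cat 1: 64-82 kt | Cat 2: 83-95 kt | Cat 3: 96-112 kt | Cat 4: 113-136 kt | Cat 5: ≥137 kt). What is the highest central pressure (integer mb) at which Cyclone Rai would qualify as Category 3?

925 mb

Category 3 begins at V = 96 kt.
Required ΔP = (96/6)^(1/0.621) = 16.000^1.610 ≈ 86.90 mb.
P_c ≤ 1012 − 86.90 = 925.10, so the highest integer P_c is 925 mb.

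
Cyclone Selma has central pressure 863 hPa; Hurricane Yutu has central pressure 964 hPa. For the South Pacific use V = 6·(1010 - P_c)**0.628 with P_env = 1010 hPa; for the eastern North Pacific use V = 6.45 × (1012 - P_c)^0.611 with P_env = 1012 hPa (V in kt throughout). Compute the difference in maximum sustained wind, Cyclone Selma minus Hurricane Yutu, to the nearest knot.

69 kt

Cyclone Selma: ΔP = 147; V ≈ 6 × 147^0.628 ≈ 137.79 kt.
Hurricane Yutu: ΔP = 48; V ≈ 6.45 × 48^0.611 ≈ 68.67 kt.
Difference ≈ 137.79 − 68.67 = 69.12 → 69 kt.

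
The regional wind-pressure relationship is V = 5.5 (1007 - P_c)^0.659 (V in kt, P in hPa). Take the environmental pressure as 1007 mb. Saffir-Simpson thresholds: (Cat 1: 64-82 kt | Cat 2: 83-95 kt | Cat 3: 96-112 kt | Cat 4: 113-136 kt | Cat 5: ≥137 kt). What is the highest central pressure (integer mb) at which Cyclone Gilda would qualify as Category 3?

930 mb

Category 3 begins at V = 96 kt.
Required ΔP = (96/5.5)^(1/0.659) = 17.455^1.517 ≈ 76.65 mb.
P_c ≤ 1007 − 76.65 = 930.35, so the highest integer P_c is 930 mb.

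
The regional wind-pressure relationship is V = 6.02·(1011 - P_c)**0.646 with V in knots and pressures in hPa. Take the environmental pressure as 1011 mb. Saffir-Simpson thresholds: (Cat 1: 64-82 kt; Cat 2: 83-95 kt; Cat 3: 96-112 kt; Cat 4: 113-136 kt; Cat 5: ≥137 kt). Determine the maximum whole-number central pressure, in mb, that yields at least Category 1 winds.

Category 1 begins at V = 64 kt.
Required ΔP = (64/6.02)^(1/0.646) = 10.631^1.548 ≈ 38.83 mb.
P_c ≤ 1011 − 38.83 = 972.17, so the highest integer P_c is 972 mb.

972 mb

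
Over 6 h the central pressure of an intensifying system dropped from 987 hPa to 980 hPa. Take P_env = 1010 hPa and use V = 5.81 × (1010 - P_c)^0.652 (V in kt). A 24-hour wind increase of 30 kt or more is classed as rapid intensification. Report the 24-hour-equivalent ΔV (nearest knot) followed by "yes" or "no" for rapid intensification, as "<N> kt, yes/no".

34 kt, yes

V₁: ΔP = 23, V ≈ 5.81 × 23^0.652 ≈ 44.88 kt.
V₂: ΔP = 30, V ≈ 5.81 × 30^0.652 ≈ 53.37 kt.
ΔV over 6 h = 8.49 kt → 24 h equivalent = 8.49 × 24/6 ≈ 33.96 kt.
34 kt ≥ 30 kt ⇒ rapid intensification.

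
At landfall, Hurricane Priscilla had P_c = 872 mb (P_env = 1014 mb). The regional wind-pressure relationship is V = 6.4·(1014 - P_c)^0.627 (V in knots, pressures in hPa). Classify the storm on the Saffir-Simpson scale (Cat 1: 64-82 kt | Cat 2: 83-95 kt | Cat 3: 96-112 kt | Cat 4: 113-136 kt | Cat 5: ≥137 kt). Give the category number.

5

ΔP = 1014 − 872 = 142 mb.
V ≈ 6.4 × 142^0.627 = 6.4 × 22.36 ≈ 143 kt.
143 kt falls in the Category 5 band.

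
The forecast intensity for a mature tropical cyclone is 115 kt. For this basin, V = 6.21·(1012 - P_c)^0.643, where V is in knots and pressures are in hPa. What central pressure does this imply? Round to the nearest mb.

918 mb

ΔP = (V / 6.21)^(1/0.643) = (115/6.21)^1.555.
115/6.21 = 18.519; 18.519^1.555 ≈ 93.63 mb.
P_c = 1012 − 93.63 = 918.37 ≈ 918 mb.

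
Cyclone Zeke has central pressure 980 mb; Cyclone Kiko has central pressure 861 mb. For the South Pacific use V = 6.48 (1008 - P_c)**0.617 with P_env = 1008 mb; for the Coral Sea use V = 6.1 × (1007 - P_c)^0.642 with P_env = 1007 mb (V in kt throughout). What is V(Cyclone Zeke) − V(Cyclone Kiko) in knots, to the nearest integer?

Cyclone Zeke: ΔP = 28; V ≈ 6.48 × 28^0.617 ≈ 50.64 kt.
Cyclone Kiko: ΔP = 146; V ≈ 6.1 × 146^0.642 ≈ 149.57 kt.
Difference ≈ 50.64 − 149.57 = -98.93 → -99 kt.

-99 kt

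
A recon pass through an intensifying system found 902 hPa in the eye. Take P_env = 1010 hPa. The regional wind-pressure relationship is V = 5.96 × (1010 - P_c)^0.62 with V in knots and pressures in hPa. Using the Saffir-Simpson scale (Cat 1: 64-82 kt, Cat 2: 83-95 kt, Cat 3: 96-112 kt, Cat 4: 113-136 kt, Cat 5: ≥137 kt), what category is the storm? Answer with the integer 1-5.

3

ΔP = 1010 − 902 = 108 hPa.
V ≈ 5.96 × 108^0.62 = 5.96 × 18.23 ≈ 109 kt.
109 kt falls in the Category 3 band.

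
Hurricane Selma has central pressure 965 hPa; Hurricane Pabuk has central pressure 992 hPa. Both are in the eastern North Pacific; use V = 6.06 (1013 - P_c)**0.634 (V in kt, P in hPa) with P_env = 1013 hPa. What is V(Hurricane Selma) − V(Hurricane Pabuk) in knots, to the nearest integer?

Hurricane Selma: ΔP = 48; V ≈ 6.06 × 48^0.634 ≈ 70.53 kt.
Hurricane Pabuk: ΔP = 21; V ≈ 6.06 × 21^0.634 ≈ 41.76 kt.
Difference ≈ 70.53 − 41.76 = 28.77 → 29 kt.

29 kt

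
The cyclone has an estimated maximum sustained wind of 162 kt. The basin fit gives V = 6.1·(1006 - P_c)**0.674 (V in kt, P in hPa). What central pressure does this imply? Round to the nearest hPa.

ΔP = (V / 6.1)^(1/0.674) = (162/6.1)^1.484.
162/6.1 = 26.557; 26.557^1.484 ≈ 129.73 hPa.
P_c = 1006 − 129.73 = 876.27 ≈ 876 hPa.

876 hPa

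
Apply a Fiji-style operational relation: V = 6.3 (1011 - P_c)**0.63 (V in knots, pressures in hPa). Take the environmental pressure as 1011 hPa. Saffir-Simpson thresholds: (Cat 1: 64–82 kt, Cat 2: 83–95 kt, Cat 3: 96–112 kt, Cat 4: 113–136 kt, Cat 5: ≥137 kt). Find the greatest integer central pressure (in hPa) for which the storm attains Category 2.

951 hPa

Category 2 begins at V = 83 kt.
Required ΔP = (83/6.3)^(1/0.63) = 13.175^1.587 ≈ 59.89 hPa.
P_c ≤ 1011 − 59.89 = 951.11, so the highest integer P_c is 951 hPa.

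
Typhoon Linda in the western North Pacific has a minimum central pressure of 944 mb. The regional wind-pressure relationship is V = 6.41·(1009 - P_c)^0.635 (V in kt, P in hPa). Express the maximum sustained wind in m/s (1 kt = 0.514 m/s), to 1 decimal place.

ΔP = 1009 − 944 = 65 mb.
V ≈ 6.41 × 65^0.635 = 6.41 × 14.164 ≈ 90.794 kt.
90.794 × 0.514 ≈ 46.67 m/s → 46.7 m/s.

46.7 m/s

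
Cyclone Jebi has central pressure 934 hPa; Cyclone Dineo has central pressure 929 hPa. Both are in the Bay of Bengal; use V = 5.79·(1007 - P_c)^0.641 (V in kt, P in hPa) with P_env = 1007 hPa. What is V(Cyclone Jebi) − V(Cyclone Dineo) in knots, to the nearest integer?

-4 kt

Cyclone Jebi: ΔP = 73; V ≈ 5.79 × 73^0.641 ≈ 90.59 kt.
Cyclone Dineo: ΔP = 78; V ≈ 5.79 × 78^0.641 ≈ 94.52 kt.
Difference ≈ 90.59 − 94.52 = -3.93 → -4 kt.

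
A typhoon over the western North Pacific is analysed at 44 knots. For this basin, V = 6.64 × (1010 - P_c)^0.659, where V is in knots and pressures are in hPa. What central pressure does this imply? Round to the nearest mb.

ΔP = (V / 6.64)^(1/0.659) = (44/6.64)^1.517.
44/6.64 = 6.627; 6.627^1.517 ≈ 17.63 mb.
P_c = 1010 − 17.63 = 992.37 ≈ 992 mb.

992 mb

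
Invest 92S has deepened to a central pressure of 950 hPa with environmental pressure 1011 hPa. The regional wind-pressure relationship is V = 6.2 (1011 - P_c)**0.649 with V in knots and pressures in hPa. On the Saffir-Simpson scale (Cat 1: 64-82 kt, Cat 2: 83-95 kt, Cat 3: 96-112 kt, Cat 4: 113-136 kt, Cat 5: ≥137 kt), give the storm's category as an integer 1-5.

2

ΔP = 1011 − 950 = 61 hPa.
V ≈ 6.2 × 61^0.649 = 6.2 × 14.41 ≈ 89 kt.
89 kt falls in the Category 2 band.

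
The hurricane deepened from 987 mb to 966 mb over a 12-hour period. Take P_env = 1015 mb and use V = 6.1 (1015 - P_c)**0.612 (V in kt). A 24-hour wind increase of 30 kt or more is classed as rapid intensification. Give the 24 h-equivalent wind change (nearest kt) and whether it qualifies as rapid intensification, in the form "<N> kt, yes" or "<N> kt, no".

38 kt, yes

V₁: ΔP = 28, V ≈ 6.1 × 28^0.612 ≈ 46.88 kt.
V₂: ΔP = 49, V ≈ 6.1 × 49^0.612 ≈ 66.03 kt.
ΔV over 12 h = 19.15 kt → 24 h equivalent = 19.15 × 24/12 ≈ 38.30 kt.
38 kt ≥ 30 kt ⇒ rapid intensification.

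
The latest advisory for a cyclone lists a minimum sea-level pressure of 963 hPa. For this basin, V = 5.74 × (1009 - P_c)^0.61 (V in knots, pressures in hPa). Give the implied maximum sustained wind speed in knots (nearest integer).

ΔP = 1009 − 963 = 46 hPa.
46^0.61 ≈ 10.334.
V ≈ 5.74 × 10.334 ≈ 59.3 kt.

59 kt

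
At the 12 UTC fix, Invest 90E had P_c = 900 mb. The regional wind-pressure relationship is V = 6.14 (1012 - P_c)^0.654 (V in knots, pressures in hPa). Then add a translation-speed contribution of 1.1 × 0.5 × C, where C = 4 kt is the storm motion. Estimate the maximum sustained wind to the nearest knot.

137 kt

ΔP = 1012 − 900 = 112 mb.
112^0.654 ≈ 21.887.
V ≈ 6.14 × 21.887 ≈ 134.4 kt.
Translation term: 1.1 × 0.5 × 4 = 2.2 kt.
Corrected V ≈ 136.6 kt → 137 kt.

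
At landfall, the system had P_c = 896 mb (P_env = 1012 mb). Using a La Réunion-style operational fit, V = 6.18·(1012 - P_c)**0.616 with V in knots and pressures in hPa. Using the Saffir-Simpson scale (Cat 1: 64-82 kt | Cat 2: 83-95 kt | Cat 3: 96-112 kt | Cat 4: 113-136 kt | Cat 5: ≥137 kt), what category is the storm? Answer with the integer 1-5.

ΔP = 1012 − 896 = 116 mb.
V ≈ 6.18 × 116^0.616 = 6.18 × 18.69 ≈ 116 kt.
116 kt falls in the Category 4 band.

4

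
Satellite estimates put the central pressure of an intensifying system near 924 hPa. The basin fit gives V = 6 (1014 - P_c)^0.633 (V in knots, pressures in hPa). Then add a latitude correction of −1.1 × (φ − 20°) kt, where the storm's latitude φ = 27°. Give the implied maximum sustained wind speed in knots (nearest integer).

ΔP = 1014 − 924 = 90 hPa.
90^0.633 ≈ 17.260.
V ≈ 6 × 17.260 ≈ 103.6 kt.
Latitude correction: −1.1 × (27 − 20) = -7.7 kt.
Corrected V ≈ 95.9 kt → 96 kt.

96 kt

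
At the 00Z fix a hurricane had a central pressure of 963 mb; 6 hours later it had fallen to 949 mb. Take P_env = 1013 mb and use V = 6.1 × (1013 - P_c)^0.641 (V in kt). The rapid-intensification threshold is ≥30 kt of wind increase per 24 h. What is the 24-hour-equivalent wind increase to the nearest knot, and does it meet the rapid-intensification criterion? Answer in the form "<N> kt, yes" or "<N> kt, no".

51 kt, yes

V₁: ΔP = 50, V ≈ 6.1 × 50^0.641 ≈ 74.88 kt.
V₂: ΔP = 64, V ≈ 6.1 × 64^0.641 ≈ 87.72 kt.
ΔV over 6 h = 12.84 kt → 24 h equivalent = 12.84 × 24/6 ≈ 51.36 kt.
51 kt ≥ 30 kt ⇒ rapid intensification.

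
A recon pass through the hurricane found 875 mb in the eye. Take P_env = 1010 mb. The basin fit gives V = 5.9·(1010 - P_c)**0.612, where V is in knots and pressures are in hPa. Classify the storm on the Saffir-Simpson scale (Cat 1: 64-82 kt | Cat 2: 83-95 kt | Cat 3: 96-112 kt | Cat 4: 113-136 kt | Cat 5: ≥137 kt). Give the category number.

ΔP = 1010 − 875 = 135 mb.
V ≈ 5.9 × 135^0.612 = 5.9 × 20.13 ≈ 119 kt.
119 kt falls in the Category 4 band.

4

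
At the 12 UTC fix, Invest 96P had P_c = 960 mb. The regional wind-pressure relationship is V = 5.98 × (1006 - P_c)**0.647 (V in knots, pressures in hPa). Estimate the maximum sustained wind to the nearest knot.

ΔP = 1006 − 960 = 46 mb.
46^0.647 ≈ 11.907.
V ≈ 5.98 × 11.907 ≈ 71.2 kt.

71 kt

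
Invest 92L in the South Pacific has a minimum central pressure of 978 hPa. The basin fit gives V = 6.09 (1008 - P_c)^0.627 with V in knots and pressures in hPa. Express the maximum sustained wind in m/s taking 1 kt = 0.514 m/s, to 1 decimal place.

26.4 m/s

ΔP = 1008 − 978 = 30 hPa.
V ≈ 6.09 × 30^0.627 = 6.09 × 8.436 ≈ 51.377 kt.
51.377 × 0.514 ≈ 26.41 m/s → 26.4 m/s.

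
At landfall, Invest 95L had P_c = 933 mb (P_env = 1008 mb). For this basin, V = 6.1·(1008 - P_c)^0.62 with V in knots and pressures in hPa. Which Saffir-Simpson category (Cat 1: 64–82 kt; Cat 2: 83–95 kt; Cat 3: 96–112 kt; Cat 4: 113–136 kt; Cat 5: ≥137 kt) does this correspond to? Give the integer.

2

ΔP = 1008 − 933 = 75 mb.
V ≈ 6.1 × 75^0.62 = 6.1 × 14.54 ≈ 89 kt.
89 kt falls in the Category 2 band.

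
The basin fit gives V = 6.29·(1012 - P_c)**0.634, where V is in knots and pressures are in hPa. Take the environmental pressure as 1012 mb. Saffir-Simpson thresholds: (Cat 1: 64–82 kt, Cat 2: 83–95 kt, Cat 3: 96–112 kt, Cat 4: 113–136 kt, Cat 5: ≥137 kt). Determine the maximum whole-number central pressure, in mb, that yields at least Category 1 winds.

973 mb

Category 1 begins at V = 64 kt.
Required ΔP = (64/6.29)^(1/0.634) = 10.175^1.577 ≈ 38.83 mb.
P_c ≤ 1012 − 38.83 = 973.17, so the highest integer P_c is 973 mb.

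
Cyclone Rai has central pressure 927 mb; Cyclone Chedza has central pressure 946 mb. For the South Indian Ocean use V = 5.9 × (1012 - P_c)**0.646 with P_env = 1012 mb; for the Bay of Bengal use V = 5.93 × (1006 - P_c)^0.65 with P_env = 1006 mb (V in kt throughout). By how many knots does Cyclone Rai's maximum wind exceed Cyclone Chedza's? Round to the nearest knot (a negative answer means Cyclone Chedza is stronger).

Cyclone Rai: ΔP = 85; V ≈ 5.9 × 85^0.646 ≈ 104.05 kt.
Cyclone Chedza: ΔP = 60; V ≈ 5.93 × 60^0.65 ≈ 84.89 kt.
Difference ≈ 104.05 − 84.89 = 19.16 → 19 kt.

19 kt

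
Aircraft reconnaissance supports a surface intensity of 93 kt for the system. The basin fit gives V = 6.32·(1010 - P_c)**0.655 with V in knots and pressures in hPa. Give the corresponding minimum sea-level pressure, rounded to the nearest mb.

949 mb

ΔP = (V / 6.32)^(1/0.655) = (93/6.32)^1.527.
93/6.32 = 14.715; 14.715^1.527 ≈ 60.65 mb.
P_c = 1010 − 60.65 = 949.35 ≈ 949 mb.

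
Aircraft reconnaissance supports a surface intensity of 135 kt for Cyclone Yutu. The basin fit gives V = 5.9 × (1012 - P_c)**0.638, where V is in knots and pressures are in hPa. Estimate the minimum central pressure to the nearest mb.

877 mb

ΔP = (V / 5.9)^(1/0.638) = (135/5.9)^1.567.
135/5.9 = 22.881; 22.881^1.567 ≈ 135.16 mb.
P_c = 1012 − 135.16 = 876.84 ≈ 877 mb.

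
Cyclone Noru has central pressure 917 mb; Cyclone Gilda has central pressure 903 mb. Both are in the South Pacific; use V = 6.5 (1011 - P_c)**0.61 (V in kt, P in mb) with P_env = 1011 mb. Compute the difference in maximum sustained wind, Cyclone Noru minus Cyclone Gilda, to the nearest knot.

-9 kt

Cyclone Noru: ΔP = 94; V ≈ 6.5 × 94^0.61 ≈ 103.88 kt.
Cyclone Gilda: ΔP = 108; V ≈ 6.5 × 108^0.61 ≈ 113.06 kt.
Difference ≈ 103.88 − 113.06 = -9.18 → -9 kt.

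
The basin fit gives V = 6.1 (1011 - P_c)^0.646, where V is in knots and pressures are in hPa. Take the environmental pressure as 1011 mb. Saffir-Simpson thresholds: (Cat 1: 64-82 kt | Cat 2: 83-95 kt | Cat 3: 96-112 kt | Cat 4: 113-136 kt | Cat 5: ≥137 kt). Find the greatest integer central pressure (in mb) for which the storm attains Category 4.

Category 4 begins at V = 113 kt.
Required ΔP = (113/6.1)^(1/0.646) = 18.525^1.548 ≈ 91.72 mb.
P_c ≤ 1011 − 91.72 = 919.28, so the highest integer P_c is 919 mb.

919 mb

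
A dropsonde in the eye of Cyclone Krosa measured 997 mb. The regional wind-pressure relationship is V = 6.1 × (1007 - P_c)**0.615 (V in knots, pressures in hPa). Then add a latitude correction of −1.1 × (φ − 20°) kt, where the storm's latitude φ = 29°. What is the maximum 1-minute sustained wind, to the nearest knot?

15 kt

ΔP = 1007 − 997 = 10 mb.
10^0.615 ≈ 4.121.
V ≈ 6.1 × 4.121 ≈ 25.1 kt.
Latitude correction: −1.1 × (29 − 20) = -9.9 kt.
Corrected V ≈ 15.2 kt → 15 kt.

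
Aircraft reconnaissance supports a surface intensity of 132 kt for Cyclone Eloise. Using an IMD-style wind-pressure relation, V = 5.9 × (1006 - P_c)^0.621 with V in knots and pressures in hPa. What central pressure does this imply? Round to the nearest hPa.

ΔP = (V / 5.9)^(1/0.621) = (132/5.9)^1.610.
132/5.9 = 22.373; 22.373^1.610 ≈ 149.10 hPa.
P_c = 1006 − 149.10 = 856.90 ≈ 857 hPa.

857 hPa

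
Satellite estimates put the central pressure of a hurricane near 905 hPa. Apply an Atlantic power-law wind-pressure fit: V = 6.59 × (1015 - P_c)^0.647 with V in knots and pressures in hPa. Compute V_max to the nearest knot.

138 kt

ΔP = 1015 − 905 = 110 hPa.
110^0.647 ≈ 20.931.
V ≈ 6.59 × 20.931 ≈ 137.9 kt.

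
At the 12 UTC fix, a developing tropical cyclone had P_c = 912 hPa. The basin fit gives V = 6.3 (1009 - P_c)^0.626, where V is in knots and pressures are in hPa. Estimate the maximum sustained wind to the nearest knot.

110 kt

ΔP = 1009 − 912 = 97 hPa.
97^0.626 ≈ 17.527.
V ≈ 6.3 × 17.527 ≈ 110.4 kt.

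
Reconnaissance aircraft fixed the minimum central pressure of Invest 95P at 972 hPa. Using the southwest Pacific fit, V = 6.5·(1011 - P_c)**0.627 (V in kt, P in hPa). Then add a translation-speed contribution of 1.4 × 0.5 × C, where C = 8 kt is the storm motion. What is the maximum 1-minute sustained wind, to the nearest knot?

ΔP = 1011 − 972 = 39 hPa.
39^0.627 ≈ 9.945.
V ≈ 6.5 × 9.945 ≈ 64.6 kt.
Translation term: 1.4 × 0.5 × 8 = 5.6 kt.
Corrected V ≈ 70.2 kt → 70 kt.

70 kt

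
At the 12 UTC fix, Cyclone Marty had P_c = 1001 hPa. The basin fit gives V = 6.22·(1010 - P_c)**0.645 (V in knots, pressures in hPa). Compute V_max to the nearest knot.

ΔP = 1010 − 1001 = 9 hPa.
9^0.645 ≈ 4.126.
V ≈ 6.22 × 4.126 ≈ 25.7 kt.

26 kt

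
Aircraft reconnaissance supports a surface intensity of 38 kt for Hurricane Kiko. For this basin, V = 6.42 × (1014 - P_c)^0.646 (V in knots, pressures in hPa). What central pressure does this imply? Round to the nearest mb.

ΔP = (V / 6.42)^(1/0.646) = (38/6.42)^1.548.
38/6.42 = 5.919; 5.919^1.548 ≈ 15.68 mb.
P_c = 1014 − 15.68 = 998.32 ≈ 998 mb.

998 mb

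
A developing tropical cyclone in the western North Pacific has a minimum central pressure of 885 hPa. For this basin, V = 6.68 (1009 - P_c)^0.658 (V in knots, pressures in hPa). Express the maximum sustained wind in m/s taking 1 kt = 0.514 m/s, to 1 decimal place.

ΔP = 1009 − 885 = 124 hPa.
V ≈ 6.68 × 124^0.658 = 6.68 × 23.849 ≈ 159.312 kt.
159.312 × 0.514 ≈ 81.89 m/s → 81.9 m/s.

81.9 m/s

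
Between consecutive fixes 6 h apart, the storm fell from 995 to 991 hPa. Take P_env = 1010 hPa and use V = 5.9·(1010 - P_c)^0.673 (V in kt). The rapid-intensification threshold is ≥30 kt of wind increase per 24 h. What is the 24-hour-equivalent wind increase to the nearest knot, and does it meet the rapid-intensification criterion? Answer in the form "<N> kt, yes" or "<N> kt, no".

25 kt, no

V₁: ΔP = 15, V ≈ 5.9 × 15^0.673 ≈ 36.51 kt.
V₂: ΔP = 19, V ≈ 5.9 × 19^0.673 ≈ 42.80 kt.
ΔV over 6 h = 6.29 kt → 24 h equivalent = 6.29 × 24/6 ≈ 25.16 kt.
25 kt < 30 kt ⇒ not rapid intensification.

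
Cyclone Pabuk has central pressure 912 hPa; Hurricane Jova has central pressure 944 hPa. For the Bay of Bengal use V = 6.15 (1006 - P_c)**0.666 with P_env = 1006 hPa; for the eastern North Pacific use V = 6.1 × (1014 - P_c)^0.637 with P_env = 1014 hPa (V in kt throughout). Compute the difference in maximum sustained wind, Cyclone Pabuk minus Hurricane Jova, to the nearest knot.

35 kt

Cyclone Pabuk: ΔP = 94; V ≈ 6.15 × 94^0.666 ≈ 126.76 kt.
Hurricane Jova: ΔP = 70; V ≈ 6.1 × 70^0.637 ≈ 91.34 kt.
Difference ≈ 126.76 − 91.34 = 35.42 → 35 kt.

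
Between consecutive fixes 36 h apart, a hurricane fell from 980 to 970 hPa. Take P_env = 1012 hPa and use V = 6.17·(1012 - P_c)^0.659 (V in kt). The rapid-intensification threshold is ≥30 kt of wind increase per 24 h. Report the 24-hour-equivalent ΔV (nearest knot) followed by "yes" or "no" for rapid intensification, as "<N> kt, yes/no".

8 kt, no

V₁: ΔP = 32, V ≈ 6.17 × 32^0.659 ≈ 60.56 kt.
V₂: ΔP = 42, V ≈ 6.17 × 42^0.659 ≈ 72.44 kt.
ΔV over 36 h = 11.88 kt → 24 h equivalent = 11.88 × 24/36 ≈ 7.92 kt.
8 kt < 30 kt ⇒ not rapid intensification.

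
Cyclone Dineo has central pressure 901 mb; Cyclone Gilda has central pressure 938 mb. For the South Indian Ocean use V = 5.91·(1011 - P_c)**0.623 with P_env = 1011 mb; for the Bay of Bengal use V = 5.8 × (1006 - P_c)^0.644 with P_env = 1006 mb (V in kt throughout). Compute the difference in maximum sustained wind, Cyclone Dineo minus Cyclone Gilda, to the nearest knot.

23 kt

Cyclone Dineo: ΔP = 110; V ≈ 5.91 × 110^0.623 ≈ 110.50 kt.
Cyclone Gilda: ΔP = 68; V ≈ 5.8 × 68^0.644 ≈ 87.81 kt.
Difference ≈ 110.50 − 87.81 = 22.69 → 23 kt.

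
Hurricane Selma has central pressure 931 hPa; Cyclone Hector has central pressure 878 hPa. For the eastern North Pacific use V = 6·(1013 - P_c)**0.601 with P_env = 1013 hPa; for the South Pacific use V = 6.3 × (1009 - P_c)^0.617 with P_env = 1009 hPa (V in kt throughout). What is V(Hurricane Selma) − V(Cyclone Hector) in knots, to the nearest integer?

Hurricane Selma: ΔP = 82; V ≈ 6 × 82^0.601 ≈ 84.79 kt.
Cyclone Hector: ΔP = 131; V ≈ 6.3 × 131^0.617 ≈ 127.55 kt.
Difference ≈ 84.79 − 127.55 = -42.76 → -43 kt.

-43 kt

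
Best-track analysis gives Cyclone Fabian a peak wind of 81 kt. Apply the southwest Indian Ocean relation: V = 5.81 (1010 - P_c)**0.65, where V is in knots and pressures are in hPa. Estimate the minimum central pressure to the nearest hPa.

952 hPa

ΔP = (V / 5.81)^(1/0.65) = (81/5.81)^1.538.
81/5.81 = 13.941; 13.941^1.538 ≈ 57.61 hPa.
P_c = 1010 − 57.61 = 952.39 ≈ 952 hPa.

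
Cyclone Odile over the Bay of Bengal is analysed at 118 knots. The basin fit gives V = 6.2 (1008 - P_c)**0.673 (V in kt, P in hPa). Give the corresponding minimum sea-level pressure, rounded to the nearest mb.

928 mb

ΔP = (V / 6.2)^(1/0.673) = (118/6.2)^1.486.
118/6.2 = 19.032; 19.032^1.486 ≈ 79.65 mb.
P_c = 1008 − 79.65 = 928.35 ≈ 928 mb.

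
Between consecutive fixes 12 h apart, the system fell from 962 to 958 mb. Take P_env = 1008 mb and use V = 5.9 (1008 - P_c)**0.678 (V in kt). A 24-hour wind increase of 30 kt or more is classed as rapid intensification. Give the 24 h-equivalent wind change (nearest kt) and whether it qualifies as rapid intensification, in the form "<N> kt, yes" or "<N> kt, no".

V₁: ΔP = 46, V ≈ 5.9 × 46^0.678 ≈ 79.10 kt.
V₂: ΔP = 50, V ≈ 5.9 × 50^0.678 ≈ 83.71 kt.
ΔV over 12 h = 4.61 kt → 24 h equivalent = 4.61 × 24/12 ≈ 9.22 kt.
9 kt < 30 kt ⇒ not rapid intensification.

9 kt, no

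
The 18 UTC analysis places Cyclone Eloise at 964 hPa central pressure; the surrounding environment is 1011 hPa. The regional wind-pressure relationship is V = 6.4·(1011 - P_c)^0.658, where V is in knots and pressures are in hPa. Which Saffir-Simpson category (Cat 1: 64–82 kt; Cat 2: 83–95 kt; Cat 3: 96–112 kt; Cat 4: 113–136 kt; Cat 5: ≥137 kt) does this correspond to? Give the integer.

1

ΔP = 1011 − 964 = 47 hPa.
V ≈ 6.4 × 47^0.658 = 6.4 × 12.60 ≈ 81 kt.
81 kt falls in the Category 1 band.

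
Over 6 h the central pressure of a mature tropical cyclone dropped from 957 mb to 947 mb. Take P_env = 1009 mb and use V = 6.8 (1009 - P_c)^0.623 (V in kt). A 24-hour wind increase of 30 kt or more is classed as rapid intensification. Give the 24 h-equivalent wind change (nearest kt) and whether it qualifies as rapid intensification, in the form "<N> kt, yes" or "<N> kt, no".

37 kt, yes

V₁: ΔP = 52, V ≈ 6.8 × 52^0.623 ≈ 79.72 kt.
V₂: ΔP = 62, V ≈ 6.8 × 62^0.623 ≈ 88.95 kt.
ΔV over 6 h = 9.23 kt → 24 h equivalent = 9.23 × 24/6 ≈ 36.92 kt.
37 kt ≥ 30 kt ⇒ rapid intensification.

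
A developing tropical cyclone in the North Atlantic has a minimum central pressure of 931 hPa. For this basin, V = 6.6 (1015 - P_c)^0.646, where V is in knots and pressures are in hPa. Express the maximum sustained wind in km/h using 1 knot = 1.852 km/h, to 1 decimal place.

ΔP = 1015 − 931 = 84 hPa.
V ≈ 6.6 × 84^0.646 = 6.6 × 17.502 ≈ 115.512 kt.
115.512 × 1.852 ≈ 213.93 km/h → 213.9 km/h.

213.9 km/h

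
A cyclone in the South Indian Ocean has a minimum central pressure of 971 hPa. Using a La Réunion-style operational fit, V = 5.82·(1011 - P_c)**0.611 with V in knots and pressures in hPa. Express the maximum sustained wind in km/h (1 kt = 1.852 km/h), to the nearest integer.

ΔP = 1011 − 971 = 40 hPa.
V ≈ 5.82 × 40^0.611 = 5.82 × 9.525 ≈ 55.435 kt.
55.435 × 1.852 ≈ 102.67 km/h → 103 km/h.

103 km/h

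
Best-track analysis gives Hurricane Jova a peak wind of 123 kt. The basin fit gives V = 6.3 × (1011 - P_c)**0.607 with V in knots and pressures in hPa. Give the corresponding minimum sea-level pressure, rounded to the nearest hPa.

ΔP = (V / 6.3)^(1/0.607) = (123/6.3)^1.647.
123/6.3 = 19.524; 19.524^1.647 ≈ 133.70 hPa.
P_c = 1011 − 133.70 = 877.30 ≈ 877 hPa.

877 hPa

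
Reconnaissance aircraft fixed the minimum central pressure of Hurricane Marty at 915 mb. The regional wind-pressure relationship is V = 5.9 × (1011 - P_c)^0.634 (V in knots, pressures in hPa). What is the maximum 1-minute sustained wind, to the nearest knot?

107 kt

ΔP = 1011 − 915 = 96 mb.
96^0.634 ≈ 18.062.
V ≈ 5.9 × 18.062 ≈ 106.6 kt.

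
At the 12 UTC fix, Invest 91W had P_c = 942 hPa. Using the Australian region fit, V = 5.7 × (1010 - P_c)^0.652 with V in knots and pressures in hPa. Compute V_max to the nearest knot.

89 kt

ΔP = 1010 − 942 = 68 hPa.
68^0.652 ≈ 15.660.
V ≈ 5.7 × 15.660 ≈ 89.3 kt.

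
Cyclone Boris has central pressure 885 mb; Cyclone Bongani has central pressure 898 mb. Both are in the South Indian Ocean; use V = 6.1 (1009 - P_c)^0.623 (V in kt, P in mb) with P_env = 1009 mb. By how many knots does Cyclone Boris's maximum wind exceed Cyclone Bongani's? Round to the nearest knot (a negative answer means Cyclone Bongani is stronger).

8 kt

Cyclone Boris: ΔP = 124; V ≈ 6.1 × 124^0.623 ≈ 122.89 kt.
Cyclone Bongani: ΔP = 111; V ≈ 6.1 × 111^0.623 ≈ 114.70 kt.
Difference ≈ 122.89 − 114.70 = 8.19 → 8 kt.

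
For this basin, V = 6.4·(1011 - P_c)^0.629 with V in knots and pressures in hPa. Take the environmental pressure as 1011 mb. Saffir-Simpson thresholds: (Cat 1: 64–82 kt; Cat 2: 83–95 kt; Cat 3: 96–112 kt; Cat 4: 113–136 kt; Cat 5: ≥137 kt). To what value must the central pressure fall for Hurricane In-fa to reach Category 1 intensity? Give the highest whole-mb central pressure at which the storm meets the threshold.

Category 1 begins at V = 64 kt.
Required ΔP = (64/6.4)^(1/0.629) = 10.000^1.590 ≈ 38.89 mb.
P_c ≤ 1011 − 38.89 = 972.11, so the highest integer P_c is 972 mb.

972 mb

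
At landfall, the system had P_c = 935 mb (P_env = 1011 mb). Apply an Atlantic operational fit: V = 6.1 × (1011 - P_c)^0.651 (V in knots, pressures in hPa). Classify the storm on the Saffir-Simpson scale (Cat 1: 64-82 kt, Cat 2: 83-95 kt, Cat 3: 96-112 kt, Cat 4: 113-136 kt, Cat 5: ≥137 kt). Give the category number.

3

ΔP = 1011 − 935 = 76 mb.
V ≈ 6.1 × 76^0.651 = 6.1 × 16.77 ≈ 102 kt.
102 kt falls in the Category 3 band.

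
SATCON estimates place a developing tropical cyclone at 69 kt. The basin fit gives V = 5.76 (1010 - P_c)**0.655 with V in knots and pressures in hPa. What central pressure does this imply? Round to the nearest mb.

ΔP = (V / 5.76)^(1/0.655) = (69/5.76)^1.527.
69/5.76 = 11.979; 11.979^1.527 ≈ 44.31 mb.
P_c = 1010 − 44.31 = 965.69 ≈ 966 mb.

966 mb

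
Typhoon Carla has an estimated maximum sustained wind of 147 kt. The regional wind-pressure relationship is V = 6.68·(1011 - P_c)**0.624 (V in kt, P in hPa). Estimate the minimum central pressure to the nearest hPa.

869 hPa

ΔP = (V / 6.68)^(1/0.624) = (147/6.68)^1.603.
147/6.68 = 22.006; 22.006^1.603 ≈ 141.75 hPa.
P_c = 1011 − 141.75 = 869.25 ≈ 869 hPa.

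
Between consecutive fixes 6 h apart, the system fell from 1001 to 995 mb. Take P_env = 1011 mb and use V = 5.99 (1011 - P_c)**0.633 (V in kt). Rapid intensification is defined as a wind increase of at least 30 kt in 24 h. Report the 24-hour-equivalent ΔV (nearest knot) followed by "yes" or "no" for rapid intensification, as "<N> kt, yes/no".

36 kt, yes

V₁: ΔP = 10, V ≈ 5.99 × 10^0.633 ≈ 25.73 kt.
V₂: ΔP = 16, V ≈ 5.99 × 16^0.633 ≈ 34.64 kt.
ΔV over 6 h = 8.91 kt → 24 h equivalent = 8.91 × 24/6 ≈ 35.64 kt.
36 kt ≥ 30 kt ⇒ rapid intensification.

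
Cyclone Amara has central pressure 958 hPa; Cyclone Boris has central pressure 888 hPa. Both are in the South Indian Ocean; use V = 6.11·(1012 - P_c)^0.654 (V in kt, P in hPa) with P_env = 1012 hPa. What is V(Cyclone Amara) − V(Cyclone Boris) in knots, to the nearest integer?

-60 kt

Cyclone Amara: ΔP = 54; V ≈ 6.11 × 54^0.654 ≈ 82.99 kt.
Cyclone Boris: ΔP = 124; V ≈ 6.11 × 124^0.654 ≈ 142.94 kt.
Difference ≈ 82.99 − 142.94 = -59.95 → -60 kt.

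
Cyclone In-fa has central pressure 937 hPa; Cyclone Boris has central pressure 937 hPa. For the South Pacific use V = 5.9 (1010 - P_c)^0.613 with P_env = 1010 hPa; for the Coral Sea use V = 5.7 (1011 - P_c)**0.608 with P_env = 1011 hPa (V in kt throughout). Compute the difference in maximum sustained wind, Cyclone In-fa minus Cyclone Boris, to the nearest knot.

Cyclone In-fa: ΔP = 73; V ≈ 5.9 × 73^0.613 ≈ 81.86 kt.
Cyclone Boris: ΔP = 74; V ≈ 5.7 × 74^0.608 ≈ 78.05 kt.
Difference ≈ 81.86 − 78.05 = 3.81 → 4 kt.

4 kt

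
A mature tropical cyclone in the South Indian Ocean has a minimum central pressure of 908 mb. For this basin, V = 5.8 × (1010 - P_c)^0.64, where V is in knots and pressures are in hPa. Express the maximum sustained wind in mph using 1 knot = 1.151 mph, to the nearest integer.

129 mph

ΔP = 1010 − 908 = 102 mb.
V ≈ 5.8 × 102^0.64 = 5.8 × 19.298 ≈ 111.926 kt.
111.926 × 1.151 ≈ 128.83 mph → 129 mph.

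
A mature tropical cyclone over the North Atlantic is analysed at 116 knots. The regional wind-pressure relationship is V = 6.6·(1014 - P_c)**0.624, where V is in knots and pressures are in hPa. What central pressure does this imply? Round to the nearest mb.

ΔP = (V / 6.6)^(1/0.624) = (116/6.6)^1.603.
116/6.6 = 17.576; 17.576^1.603 ≈ 98.87 mb.
P_c = 1014 − 98.87 = 915.13 ≈ 915 mb.

915 mb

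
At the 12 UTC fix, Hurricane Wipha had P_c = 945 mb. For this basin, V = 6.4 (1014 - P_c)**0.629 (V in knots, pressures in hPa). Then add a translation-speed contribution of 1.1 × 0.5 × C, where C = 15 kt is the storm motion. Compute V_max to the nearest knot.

ΔP = 1014 − 945 = 69 mb.
69^0.629 ≈ 14.343.
V ≈ 6.4 × 14.343 ≈ 91.8 kt.
Translation term: 1.1 × 0.5 × 15 = 8.25 kt.
Corrected V ≈ 100.05 kt → 100 kt.

100 kt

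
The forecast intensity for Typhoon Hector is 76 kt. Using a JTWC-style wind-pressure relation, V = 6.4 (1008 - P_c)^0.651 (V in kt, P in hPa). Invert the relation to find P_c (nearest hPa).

963 hPa

ΔP = (V / 6.4)^(1/0.651) = (76/6.4)^1.536.
76/6.4 = 11.875; 11.875^1.536 ≈ 44.74 hPa.
P_c = 1008 − 44.74 = 963.26 ≈ 963 hPa.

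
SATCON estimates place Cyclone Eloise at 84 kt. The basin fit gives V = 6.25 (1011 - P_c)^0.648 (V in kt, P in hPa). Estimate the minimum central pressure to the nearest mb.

956 mb

ΔP = (V / 6.25)^(1/0.648) = (84/6.25)^1.543.
84/6.25 = 13.440; 13.440^1.543 ≈ 55.13 mb.
P_c = 1011 − 55.13 = 955.87 ≈ 956 mb.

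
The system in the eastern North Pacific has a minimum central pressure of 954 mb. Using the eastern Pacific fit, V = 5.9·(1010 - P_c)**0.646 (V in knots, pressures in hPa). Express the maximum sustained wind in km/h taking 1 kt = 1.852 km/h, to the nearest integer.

ΔP = 1010 − 954 = 56 mb.
V ≈ 5.9 × 56^0.646 = 5.9 × 13.469 ≈ 79.466 kt.
79.466 × 1.852 ≈ 147.17 km/h → 147 km/h.

147 km/h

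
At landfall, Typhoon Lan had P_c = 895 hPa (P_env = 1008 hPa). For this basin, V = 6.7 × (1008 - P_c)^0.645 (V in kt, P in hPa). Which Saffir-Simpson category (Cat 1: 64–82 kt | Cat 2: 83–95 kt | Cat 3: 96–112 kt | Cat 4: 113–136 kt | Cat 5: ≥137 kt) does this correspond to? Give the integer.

ΔP = 1008 − 895 = 113 hPa.
V ≈ 6.7 × 113^0.645 = 6.7 × 21.10 ≈ 141 kt.
141 kt falls in the Category 5 band.

5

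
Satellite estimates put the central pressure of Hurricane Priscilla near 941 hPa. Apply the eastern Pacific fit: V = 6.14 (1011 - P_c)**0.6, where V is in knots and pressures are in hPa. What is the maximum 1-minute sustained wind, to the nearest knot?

ΔP = 1011 − 941 = 70 hPa.
70^0.6 ≈ 12.796.
V ≈ 6.14 × 12.796 ≈ 78.6 kt.

79 kt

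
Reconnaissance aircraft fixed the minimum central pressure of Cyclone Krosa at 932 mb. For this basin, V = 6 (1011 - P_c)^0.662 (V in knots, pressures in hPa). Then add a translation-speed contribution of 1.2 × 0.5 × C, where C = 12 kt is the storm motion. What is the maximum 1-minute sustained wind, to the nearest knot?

ΔP = 1011 − 932 = 79 mb.
79^0.662 ≈ 18.040.
V ≈ 6 × 18.040 ≈ 108.2 kt.
Translation term: 1.2 × 0.5 × 12 = 7.2 kt.
Corrected V ≈ 115.4 kt → 115 kt.

115 kt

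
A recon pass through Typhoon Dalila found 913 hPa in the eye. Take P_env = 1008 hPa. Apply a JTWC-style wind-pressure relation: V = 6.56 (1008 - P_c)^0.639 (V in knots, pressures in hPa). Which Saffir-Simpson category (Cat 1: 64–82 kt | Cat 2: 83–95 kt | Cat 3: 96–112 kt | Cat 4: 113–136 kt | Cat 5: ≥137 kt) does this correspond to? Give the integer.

4

ΔP = 1008 − 913 = 95 hPa.
V ≈ 6.56 × 95^0.639 = 6.56 × 18.36 ≈ 120 kt.
120 kt falls in the Category 4 band.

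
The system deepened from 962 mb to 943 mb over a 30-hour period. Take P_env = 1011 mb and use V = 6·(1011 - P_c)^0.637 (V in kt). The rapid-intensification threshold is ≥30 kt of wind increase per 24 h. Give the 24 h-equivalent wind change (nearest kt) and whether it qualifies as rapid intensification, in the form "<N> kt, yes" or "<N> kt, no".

V₁: ΔP = 49, V ≈ 6 × 49^0.637 ≈ 71.58 kt.
V₂: ΔP = 68, V ≈ 6 × 68^0.637 ≈ 88.20 kt.
ΔV over 30 h = 16.62 kt → 24 h equivalent = 16.62 × 24/30 ≈ 13.30 kt.
13 kt < 30 kt ⇒ not rapid intensification.

13 kt, no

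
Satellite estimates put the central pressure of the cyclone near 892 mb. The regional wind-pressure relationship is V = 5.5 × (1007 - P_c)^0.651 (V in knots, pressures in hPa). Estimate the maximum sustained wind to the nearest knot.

ΔP = 1007 − 892 = 115 mb.
115^0.651 ≈ 21.954.
V ≈ 5.5 × 21.954 ≈ 120.7 kt.

121 kt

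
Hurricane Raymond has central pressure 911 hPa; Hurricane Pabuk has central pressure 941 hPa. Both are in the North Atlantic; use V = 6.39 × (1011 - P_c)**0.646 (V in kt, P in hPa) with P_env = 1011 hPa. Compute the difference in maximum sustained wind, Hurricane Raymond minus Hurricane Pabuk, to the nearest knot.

Hurricane Raymond: ΔP = 100; V ≈ 6.39 × 100^0.646 ≈ 125.17 kt.
Hurricane Pabuk: ΔP = 70; V ≈ 6.39 × 70^0.646 ≈ 99.41 kt.
Difference ≈ 125.17 − 99.41 = 25.76 → 26 kt.

26 kt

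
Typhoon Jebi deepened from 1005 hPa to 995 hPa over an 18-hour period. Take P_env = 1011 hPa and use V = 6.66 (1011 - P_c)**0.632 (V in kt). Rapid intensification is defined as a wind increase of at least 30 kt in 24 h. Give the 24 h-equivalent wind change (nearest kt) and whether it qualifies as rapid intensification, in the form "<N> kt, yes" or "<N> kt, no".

V₁: ΔP = 6, V ≈ 6.66 × 6^0.632 ≈ 20.67 kt.
V₂: ΔP = 16, V ≈ 6.66 × 16^0.632 ≈ 38.41 kt.
ΔV over 18 h = 17.74 kt → 24 h equivalent = 17.74 × 24/18 ≈ 23.65 kt.
24 kt < 30 kt ⇒ not rapid intensification.

24 kt, no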